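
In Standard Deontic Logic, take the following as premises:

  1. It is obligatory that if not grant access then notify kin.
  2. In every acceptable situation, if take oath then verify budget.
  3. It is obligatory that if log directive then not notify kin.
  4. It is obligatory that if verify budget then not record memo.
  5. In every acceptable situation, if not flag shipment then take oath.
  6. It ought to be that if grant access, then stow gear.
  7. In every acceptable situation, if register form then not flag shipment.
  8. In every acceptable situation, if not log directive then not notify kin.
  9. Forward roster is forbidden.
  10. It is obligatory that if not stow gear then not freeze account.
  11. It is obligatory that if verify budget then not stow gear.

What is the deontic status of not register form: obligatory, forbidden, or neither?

Obligatory

Premises 3 and 8 cover both cases: O(log_directive → ¬notify_kin) and O(¬log_directive → ¬notify_kin). Since log_directive ∨ ¬log_directive is a tautology, O(¬notify_kin) follows.
Premise 1 is O(¬grant_access → notify_kin); contrapositively O(¬notify_kin → grant_access). Since O(¬notify_kin) holds, K gives O(grant_access).
Premise 6 is O(grant_access → stow_gear); since O(grant_access), deontic closure gives O(stow_gear).
Premise 11 is O(verify_budget → ¬stow_gear); contrapositively O(stow_gear → ¬verify_budget). Since O(stow_gear) holds, K gives O(¬verify_budget).
Premise 2, O(take_oath → verify_budget), contraposes to O(¬verify_budget → ¬take_oath); with O(¬verify_budget) we get O(¬take_oath).
Premise 5 is O(¬flag_shipment → take_oath); contrapositively O(¬take_oath → flag_shipment). Since O(¬take_oath) holds, K gives O(flag_shipment).
Premise 7 is O(register_form → ¬flag_shipment); contrapositively O(flag_shipment → ¬register_form). Since O(flag_shipment) holds, K gives O(¬register_form).
Premises 4, 9, 10 do not contribute to this derivation.
Hence ¬register_form is obligatory.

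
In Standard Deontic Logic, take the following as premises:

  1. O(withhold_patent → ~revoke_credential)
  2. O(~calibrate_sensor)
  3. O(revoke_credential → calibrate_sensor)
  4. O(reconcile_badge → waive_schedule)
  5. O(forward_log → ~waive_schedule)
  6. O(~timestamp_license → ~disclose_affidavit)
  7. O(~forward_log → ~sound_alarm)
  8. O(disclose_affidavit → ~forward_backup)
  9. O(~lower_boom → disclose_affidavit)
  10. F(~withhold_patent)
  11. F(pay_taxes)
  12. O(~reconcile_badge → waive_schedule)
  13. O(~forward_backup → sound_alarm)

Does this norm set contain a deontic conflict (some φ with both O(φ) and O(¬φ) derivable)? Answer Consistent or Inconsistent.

Consistent

Premise 3 is O(revoke_credential → calibrate_sensor), but O(revoke_credential) is not derivable from the premises, so it does not yield O(calibrate_sensor).
So O(calibrate_sensor) is not derivable, and the apparent clash with O(~calibrate_sensor) does not arise.
A world satisfying every obligation exists (e.g. calibrate_sensor=false, disclose_affidavit=false, forward_backup=true, forward_log=false, lower_boom=true, pay_taxes=false, reconcile_badge=false, revoke_credential=false, sound_alarm=false, timestamp_license=false, waive_schedule=true, withhold_patent=true); no atom is both obligatory and forbidden, so the set is consistent.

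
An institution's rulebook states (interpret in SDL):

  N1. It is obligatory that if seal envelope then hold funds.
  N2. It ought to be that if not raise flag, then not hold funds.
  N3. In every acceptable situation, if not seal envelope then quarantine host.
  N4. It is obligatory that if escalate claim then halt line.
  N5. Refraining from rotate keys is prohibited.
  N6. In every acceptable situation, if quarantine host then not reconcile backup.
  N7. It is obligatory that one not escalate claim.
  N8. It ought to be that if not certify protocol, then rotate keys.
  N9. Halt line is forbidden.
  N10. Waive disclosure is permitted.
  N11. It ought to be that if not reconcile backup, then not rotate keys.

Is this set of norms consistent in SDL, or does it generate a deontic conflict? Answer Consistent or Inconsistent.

Premise 4 is O(escalate_claim → halt_line), but O(escalate_claim) is not derivable from the premises, so it does not yield O(halt_line).
So O(halt_line) is not derivable, and the apparent clash with O(¬halt_line) does not arise.
A world satisfying every obligation exists (e.g. certify_protocol=false, escalate_claim=false, halt_line=false, hold_funds=true, quarantine_host=false, raise_flag=true, reconcile_backup=true, rotate_keys=true, seal_envelope=true, waive_disclosure=false); no atom is both obligatory and forbidden, so the set is consistent.

Consistent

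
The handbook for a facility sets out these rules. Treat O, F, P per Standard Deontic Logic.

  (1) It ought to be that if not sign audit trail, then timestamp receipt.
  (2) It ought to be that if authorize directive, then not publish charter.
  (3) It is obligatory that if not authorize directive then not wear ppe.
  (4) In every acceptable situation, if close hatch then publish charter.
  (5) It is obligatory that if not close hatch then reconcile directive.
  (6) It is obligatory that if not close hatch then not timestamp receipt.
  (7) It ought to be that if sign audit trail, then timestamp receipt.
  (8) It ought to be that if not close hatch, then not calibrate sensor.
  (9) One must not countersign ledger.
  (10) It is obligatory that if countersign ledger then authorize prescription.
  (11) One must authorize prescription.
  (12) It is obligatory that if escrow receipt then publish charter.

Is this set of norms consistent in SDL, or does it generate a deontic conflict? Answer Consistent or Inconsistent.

Premise 10 is O(countersign_ledger → authorize_prescription); even if O(authorize_prescription) held, inferring O(countersign_ledger) would be affirming the consequent — invalid.
So O(countersign_ledger) is not derivable, and the apparent clash with O(¬countersign_ledger) does not arise.
A world satisfying every obligation exists (e.g. authorize_directive=false, authorize_prescription=true, calibrate_sensor=false, close_hatch=true, countersign_ledger=false, escrow_receipt=false, publish_charter=true, reconcile_directive=false, sign_audit_trail=false, timestamp_receipt=true, wear_ppe=false); no atom is both obligatory and forbidden, so the set is consistent.

Consistent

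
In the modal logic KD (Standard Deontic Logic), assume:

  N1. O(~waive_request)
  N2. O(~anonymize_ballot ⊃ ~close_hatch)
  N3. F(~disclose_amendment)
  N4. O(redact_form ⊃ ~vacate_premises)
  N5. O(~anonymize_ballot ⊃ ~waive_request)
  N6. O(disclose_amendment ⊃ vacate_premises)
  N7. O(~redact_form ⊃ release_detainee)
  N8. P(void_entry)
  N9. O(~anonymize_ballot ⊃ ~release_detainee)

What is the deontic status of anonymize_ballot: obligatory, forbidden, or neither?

Obligatory

Premise 3 is F(~disclose_amendment), i.e. O(disclose_amendment).
From O(disclose_amendment) and premise 6, O(disclose_amendment ⊃ vacate_premises), we obtain O(vacate_premises).
Premise 4, O(redact_form ⊃ ~vacate_premises), contraposes to O(vacate_premises ⊃ ~redact_form); with O(vacate_premises) we get O(~redact_form).
Applying K to premise 7 (O(~redact_form ⊃ release_detainee)) and O(~redact_form) yields O(release_detainee).
The contrapositive of premise 9 (O(~anonymize_ballot ⊃ ~release_detainee)) is O(release_detainee ⊃ anonymize_ballot), and O(release_detainee) is already established, so O(anonymize_ballot).
Premises 1, 2, 5, 8 do not contribute to this derivation.
Hence anonymize_ballot is obligatory.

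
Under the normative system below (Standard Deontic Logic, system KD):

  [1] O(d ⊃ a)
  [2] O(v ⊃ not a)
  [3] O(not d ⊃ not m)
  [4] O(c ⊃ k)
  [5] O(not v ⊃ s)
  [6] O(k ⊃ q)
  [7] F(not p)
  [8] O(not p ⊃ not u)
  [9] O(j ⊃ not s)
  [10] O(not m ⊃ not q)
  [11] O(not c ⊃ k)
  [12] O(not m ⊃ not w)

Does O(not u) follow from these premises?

Premise 8 is O(not p ⊃ not u), but O(not p) is not derivable from the premises, so it does not yield O(not u).
No other premise forces O(not u). An ideal world satisfying every premise can still have not u false, so O(not u) is not derivable.

No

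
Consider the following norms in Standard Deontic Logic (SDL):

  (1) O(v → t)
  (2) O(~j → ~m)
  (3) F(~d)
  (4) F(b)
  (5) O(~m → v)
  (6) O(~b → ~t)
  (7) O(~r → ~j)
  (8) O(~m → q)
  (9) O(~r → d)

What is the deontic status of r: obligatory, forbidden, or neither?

Premise 4, F(b), is equivalent to O(~b).
Premise 6 is O(~b → ~t); since O(~b), deontic closure gives O(~t).
Premise 1 is O(v → t); contrapositively O(~t → ~v). Since O(~t) holds, K gives O(~v).
Premise 5, O(~m → v), contraposes to O(~v → m); with O(~v) we get O(m).
The contrapositive of premise 2 (O(~j → ~m)) is O(m → j), and O(m) is already established, so O(j).
Premise 7, O(~r → ~j), contraposes to O(j → r); with O(j) we get O(r).
Premises 3, 8, 9 do not contribute to this derivation.
Hence r is obligatory.

Obligatory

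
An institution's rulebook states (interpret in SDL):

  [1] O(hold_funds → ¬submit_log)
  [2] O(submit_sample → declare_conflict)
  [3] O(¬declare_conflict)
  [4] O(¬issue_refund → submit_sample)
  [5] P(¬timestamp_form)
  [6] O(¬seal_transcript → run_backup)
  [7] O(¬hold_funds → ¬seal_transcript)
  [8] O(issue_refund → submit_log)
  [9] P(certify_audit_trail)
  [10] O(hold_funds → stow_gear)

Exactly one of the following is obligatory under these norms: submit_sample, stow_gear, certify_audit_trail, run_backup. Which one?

Premise 3 states O(¬declare_conflict) outright.
Premise 2 is O(submit_sample → declare_conflict); contrapositively O(¬declare_conflict → ¬submit_sample). Since O(¬declare_conflict) holds, K gives O(¬submit_sample).
Premise 4, O(¬issue_refund → submit_sample), contraposes to O(¬submit_sample → issue_refund); with O(¬submit_sample) we get O(issue_refund).
Applying K to premise 8 (O(issue_refund → submit_log)) and O(issue_refund) yields O(submit_log).
Premise 1, O(hold_funds → ¬submit_log), contraposes to O(submit_log → ¬hold_funds); with O(submit_log) we get O(¬hold_funds).
From O(¬hold_funds) and premise 7, O(¬hold_funds → ¬seal_transcript), we obtain O(¬seal_transcript).
With premise 6, O(¬seal_transcript → run_backup), the K-axiom yields O(run_backup).
So O(run_backup) holds — run_backup is obligatory. None of the other listed options is made obligatory by any chain of premises.

run_backup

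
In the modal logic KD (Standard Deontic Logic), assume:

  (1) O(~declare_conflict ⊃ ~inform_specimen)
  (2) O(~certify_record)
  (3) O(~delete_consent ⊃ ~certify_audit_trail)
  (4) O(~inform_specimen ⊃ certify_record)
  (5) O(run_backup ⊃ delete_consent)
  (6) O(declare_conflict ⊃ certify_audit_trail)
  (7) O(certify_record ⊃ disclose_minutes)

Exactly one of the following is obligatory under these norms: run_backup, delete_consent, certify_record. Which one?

Premise 2 states O(~certify_record) outright.
Premise 4, O(~inform_specimen ⊃ certify_record), contraposes to O(~certify_record ⊃ inform_specimen); with O(~certify_record) we get O(inform_specimen).
Premise 1 is O(~declare_conflict ⊃ ~inform_specimen); contrapositively O(inform_specimen ⊃ declare_conflict). Since O(inform_specimen) holds, K gives O(declare_conflict).
With premise 6, O(declare_conflict ⊃ certify_audit_trail), the K-axiom yields O(certify_audit_trail).
The contrapositive of premise 3 (O(~delete_consent ⊃ ~certify_audit_trail)) is O(certify_audit_trail ⊃ delete_consent), and O(certify_audit_trail) is already established, so O(delete_consent).
So O(delete_consent) holds — delete_consent is obligatory. None of the other listed options is made obligatory by any chain of premises.

delete_consent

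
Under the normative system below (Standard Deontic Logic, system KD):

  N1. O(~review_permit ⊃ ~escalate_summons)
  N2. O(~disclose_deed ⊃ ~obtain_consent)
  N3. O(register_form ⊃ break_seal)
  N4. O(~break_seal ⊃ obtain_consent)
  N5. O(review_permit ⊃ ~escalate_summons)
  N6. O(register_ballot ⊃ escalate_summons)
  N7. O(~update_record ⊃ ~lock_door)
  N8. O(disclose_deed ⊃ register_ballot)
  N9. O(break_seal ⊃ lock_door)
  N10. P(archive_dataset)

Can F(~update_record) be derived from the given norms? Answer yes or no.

Yes

By case analysis on review_permit: premise 5 gives O(review_permit ⊃ ~escalate_summons) and premise 1 gives O(~review_permit ⊃ ~escalate_summons), so O(~escalate_summons) either way.
Premise 6, O(register_ballot ⊃ escalate_summons), contraposes to O(~escalate_summons ⊃ ~register_ballot); with O(~escalate_summons) we get O(~register_ballot).
Premise 8 is O(disclose_deed ⊃ register_ballot); contrapositively O(~register_ballot ⊃ ~disclose_deed). Since O(~register_ballot) holds, K gives O(~disclose_deed).
Applying K to premise 2 (O(~disclose_deed ⊃ ~obtain_consent)) and O(~disclose_deed) yields O(~obtain_consent).
The contrapositive of premise 4 (O(~break_seal ⊃ obtain_consent)) is O(~obtain_consent ⊃ break_seal), and O(~obtain_consent) is already established, so O(break_seal).
With premise 9, O(break_seal ⊃ lock_door), the K-axiom yields O(lock_door).
Premise 7, O(~update_record ⊃ ~lock_door), contraposes to O(lock_door ⊃ update_record); with O(lock_door) we get O(update_record).
Premises 3, 10 do not contribute to this derivation.
So O(update_record) holds, i.e. F(~update_record). The claim follows.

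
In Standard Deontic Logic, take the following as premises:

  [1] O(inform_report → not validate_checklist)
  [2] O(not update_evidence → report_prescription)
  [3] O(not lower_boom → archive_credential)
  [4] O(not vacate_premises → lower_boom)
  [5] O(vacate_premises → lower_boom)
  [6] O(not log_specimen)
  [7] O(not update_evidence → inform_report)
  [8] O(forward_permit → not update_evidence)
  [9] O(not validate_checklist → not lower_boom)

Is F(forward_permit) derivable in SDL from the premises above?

Premises 4 and 5 cover both cases: O(not vacate_premises → lower_boom) and O(vacate_premises → lower_boom). Since not vacate_premises ∨ vacate_premises is a tautology, O(lower_boom) follows.
Premise 9, O(not validate_checklist → not lower_boom), contraposes to O(lower_boom → validate_checklist); with O(lower_boom) we get O(validate_checklist).
Premise 1, O(inform_report → not validate_checklist), contraposes to O(validate_checklist → not inform_report); with O(validate_checklist) we get O(not inform_report).
The contrapositive of premise 7 (O(not update_evidence → inform_report)) is O(not inform_report → update_evidence), and O(not inform_report) is already established, so O(update_evidence).
Premise 8, O(forward_permit → not update_evidence), contraposes to O(update_evidence → not forward_permit); with O(update_evidence) we get O(not forward_permit).
Premises 2, 3, 6 do not contribute to this derivation.
So O(not forward_permit) holds, i.e. F(forward_permit). The claim follows.

Yes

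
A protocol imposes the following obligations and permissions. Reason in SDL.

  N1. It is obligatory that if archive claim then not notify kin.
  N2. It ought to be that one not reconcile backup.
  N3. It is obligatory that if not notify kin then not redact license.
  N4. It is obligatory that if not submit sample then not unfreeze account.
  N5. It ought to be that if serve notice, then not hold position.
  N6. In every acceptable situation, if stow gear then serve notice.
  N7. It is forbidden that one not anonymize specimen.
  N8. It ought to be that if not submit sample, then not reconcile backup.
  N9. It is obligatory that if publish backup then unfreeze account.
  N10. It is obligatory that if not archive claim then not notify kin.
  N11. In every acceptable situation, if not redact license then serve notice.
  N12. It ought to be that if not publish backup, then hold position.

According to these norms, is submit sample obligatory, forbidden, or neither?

Obligatory

Premises 1 and 10 are O(archive_claim → ¬notify_kin) and O(¬archive_claim → ¬notify_kin); every ideal world satisfies archive_claim or ¬archive_claim, so in either case ¬notify_kin holds — hence O(¬notify_kin).
From O(¬notify_kin) and premise 3, O(¬notify_kin → ¬redact_license), we obtain O(¬redact_license).
With premise 11, O(¬redact_license → serve_notice), the K-axiom yields O(serve_notice).
Premise 5 is O(serve_notice → ¬hold_position); since O(serve_notice), deontic closure gives O(¬hold_position).
Premise 12, O(¬publish_backup → hold_position), contraposes to O(¬hold_position → publish_backup); with O(¬hold_position) we get O(publish_backup).
With premise 9, O(publish_backup → unfreeze_account), the K-axiom yields O(unfreeze_account).
Premise 4, O(¬submit_sample → ¬unfreeze_account), contraposes to O(unfreeze_account → submit_sample); with O(unfreeze_account) we get O(submit_sample).
Premises 2, 6, 7, 8 do not contribute to this derivation.
Hence submit_sample is obligatory.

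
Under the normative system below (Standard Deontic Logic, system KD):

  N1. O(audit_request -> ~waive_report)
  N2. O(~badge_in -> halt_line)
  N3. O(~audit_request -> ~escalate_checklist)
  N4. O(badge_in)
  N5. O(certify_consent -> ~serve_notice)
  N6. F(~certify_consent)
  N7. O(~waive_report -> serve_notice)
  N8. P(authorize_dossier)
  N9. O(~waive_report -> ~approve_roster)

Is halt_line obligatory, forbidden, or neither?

Premise 2 is O(~badge_in -> halt_line), but O(~badge_in) is not derivable from the premises, so it does not yield O(halt_line).
No premise or chain of K-axiom applications forces O(halt_line), and none forces O(~halt_line). So halt_line is neither obligatory nor forbidden under these norms.

Neither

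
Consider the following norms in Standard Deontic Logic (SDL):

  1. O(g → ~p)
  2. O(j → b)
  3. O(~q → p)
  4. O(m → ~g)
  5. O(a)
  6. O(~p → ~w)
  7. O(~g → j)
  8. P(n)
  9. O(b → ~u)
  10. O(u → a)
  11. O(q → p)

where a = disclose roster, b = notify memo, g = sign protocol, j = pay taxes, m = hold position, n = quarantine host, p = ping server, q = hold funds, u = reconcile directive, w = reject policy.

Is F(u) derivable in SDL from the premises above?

Yes

By case analysis on q: premise 11 gives O(q → p) and premise 3 gives O(~q → p), so O(p) either way.
Premise 1, O(g → ~p), contraposes to O(p → ~g); with O(p) we get O(~g).
From O(~g) and premise 7, O(~g → j), we obtain O(j).
From O(j) and premise 2, O(j → b), we obtain O(b).
From O(b) and premise 9, O(b → ~u), we obtain O(~u).
Premises 4, 5, 6, 8, 10 do not contribute to this derivation.
So O(~u) holds, i.e. F(u). The claim follows.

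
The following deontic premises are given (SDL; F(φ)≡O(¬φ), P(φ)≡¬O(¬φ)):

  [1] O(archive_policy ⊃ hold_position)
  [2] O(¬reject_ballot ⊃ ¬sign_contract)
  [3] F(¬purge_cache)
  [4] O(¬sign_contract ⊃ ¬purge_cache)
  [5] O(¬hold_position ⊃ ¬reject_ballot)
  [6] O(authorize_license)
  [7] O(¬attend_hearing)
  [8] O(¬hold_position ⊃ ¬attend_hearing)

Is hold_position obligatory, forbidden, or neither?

Obligatory

Premise 3, F(¬purge_cache), is equivalent to O(purge_cache).
The contrapositive of premise 4 (O(¬sign_contract ⊃ ¬purge_cache)) is O(purge_cache ⊃ sign_contract), and O(purge_cache) is already established, so O(sign_contract).
Premise 2 is O(¬reject_ballot ⊃ ¬sign_contract); contrapositively O(sign_contract ⊃ reject_ballot). Since O(sign_contract) holds, K gives O(reject_ballot).
Premise 5 is O(¬hold_position ⊃ ¬reject_ballot); contrapositively O(reject_ballot ⊃ hold_position). Since O(reject_ballot) holds, K gives O(hold_position).
Premises 1, 6, 7, 8 do not contribute to this derivation.
Hence hold_position is obligatory.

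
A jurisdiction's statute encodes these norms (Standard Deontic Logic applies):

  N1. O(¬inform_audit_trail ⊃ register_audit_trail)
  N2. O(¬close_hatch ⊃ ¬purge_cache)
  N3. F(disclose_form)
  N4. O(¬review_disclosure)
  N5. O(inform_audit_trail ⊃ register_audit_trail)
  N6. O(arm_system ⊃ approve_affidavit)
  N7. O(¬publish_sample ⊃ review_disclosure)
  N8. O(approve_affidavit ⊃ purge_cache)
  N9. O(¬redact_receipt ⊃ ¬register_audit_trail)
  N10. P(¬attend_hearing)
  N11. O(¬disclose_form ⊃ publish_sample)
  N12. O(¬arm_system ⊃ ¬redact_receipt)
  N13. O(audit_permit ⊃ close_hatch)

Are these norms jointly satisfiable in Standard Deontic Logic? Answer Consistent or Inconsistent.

Consistent

Premise 7 is O(¬publish_sample ⊃ review_disclosure), but O(¬publish_sample) is not derivable from the premises, so it does not yield O(review_disclosure).
So O(review_disclosure) is not derivable, and the apparent clash with O(¬review_disclosure) does not arise.
A world satisfying every obligation exists (e.g. approve_affidavit=true, arm_system=true, attend_hearing=false, audit_permit=false, close_hatch=true, disclose_form=false, inform_audit_trail=false, publish_sample=true, purge_cache=true, redact_receipt=true, register_audit_trail=true, review_disclosure=false); no atom is both obligatory and forbidden, so the set is consistent.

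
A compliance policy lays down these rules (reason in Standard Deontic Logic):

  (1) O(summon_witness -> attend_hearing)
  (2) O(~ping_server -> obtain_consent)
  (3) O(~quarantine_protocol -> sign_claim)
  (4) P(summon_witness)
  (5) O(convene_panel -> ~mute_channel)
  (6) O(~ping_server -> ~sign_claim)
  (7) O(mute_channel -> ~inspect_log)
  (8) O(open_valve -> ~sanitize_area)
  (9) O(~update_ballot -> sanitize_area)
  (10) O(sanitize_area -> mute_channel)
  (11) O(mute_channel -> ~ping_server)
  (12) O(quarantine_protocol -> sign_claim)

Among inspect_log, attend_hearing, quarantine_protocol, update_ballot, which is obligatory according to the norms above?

update_ballot

Premises 3 and 12 cover both cases: O(~quarantine_protocol -> sign_claim) and O(quarantine_protocol -> sign_claim). Since ~quarantine_protocol ∨ quarantine_protocol is a tautology, O(sign_claim) follows.
The contrapositive of premise 6 (O(~ping_server -> ~sign_claim)) is O(sign_claim -> ping_server), and O(sign_claim) is already established, so O(ping_server).
Premise 11, O(mute_channel -> ~ping_server), contraposes to O(ping_server -> ~mute_channel); with O(ping_server) we get O(~mute_channel).
Premise 10, O(sanitize_area -> mute_channel), contraposes to O(~mute_channel -> ~sanitize_area); with O(~mute_channel) we get O(~sanitize_area).
Premise 9 is O(~update_ballot -> sanitize_area); contrapositively O(~sanitize_area -> update_ballot). Since O(~sanitize_area) holds, K gives O(update_ballot).
So O(update_ballot) holds — update_ballot is obligatory. None of the other listed options is made obligatory by any chain of premises.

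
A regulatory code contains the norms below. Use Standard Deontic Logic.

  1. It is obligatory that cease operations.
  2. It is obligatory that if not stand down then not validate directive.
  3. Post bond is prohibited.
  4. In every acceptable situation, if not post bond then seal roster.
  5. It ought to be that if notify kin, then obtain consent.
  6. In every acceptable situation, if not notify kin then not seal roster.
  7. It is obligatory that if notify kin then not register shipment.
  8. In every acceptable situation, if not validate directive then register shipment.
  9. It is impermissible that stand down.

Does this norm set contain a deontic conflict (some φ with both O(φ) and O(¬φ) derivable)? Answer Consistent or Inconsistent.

Premise 9, F(stand_down), is equivalent to O(¬stand_down).
With premise 2, O(¬stand_down → ¬validate_directive), the K-axiom yields O(¬validate_directive).
From O(¬validate_directive) and premise 8, O(¬validate_directive → register_shipment), we obtain O(register_shipment).
Premise 7 is O(notify_kin → ¬register_shipment); contrapositively O(register_shipment → ¬notify_kin). Since O(register_shipment) holds, K gives O(¬notify_kin).
Premise 6 is O(¬notify_kin → ¬seal_roster); since O(¬notify_kin), deontic closure gives O(¬seal_roster).
The contrapositive of premise 4 (O(¬post_bond → seal_roster)) is O(¬seal_roster → post_bond), and O(¬seal_roster) is already established, so O(post_bond).
But premise 3, F(post_bond), means O(¬post_bond).
We now have both O(post_bond) and O(¬post_bond) — post_bond is simultaneously obligatory and forbidden, violating the D-axiom.

Inconsistent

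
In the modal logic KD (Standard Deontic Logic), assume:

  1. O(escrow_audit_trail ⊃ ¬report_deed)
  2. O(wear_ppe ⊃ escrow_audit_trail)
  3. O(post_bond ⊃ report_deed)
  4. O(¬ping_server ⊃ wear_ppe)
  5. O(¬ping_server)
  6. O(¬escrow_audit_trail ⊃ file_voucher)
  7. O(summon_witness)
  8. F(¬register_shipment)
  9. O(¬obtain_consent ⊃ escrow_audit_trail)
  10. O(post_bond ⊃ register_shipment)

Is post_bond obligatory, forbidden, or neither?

Forbidden

From premise 5 we have O(¬ping_server).
Applying K to premise 4 (O(¬ping_server ⊃ wear_ppe)) and O(¬ping_server) yields O(wear_ppe).
With premise 2, O(wear_ppe ⊃ escrow_audit_trail), the K-axiom yields O(escrow_audit_trail).
Applying K to premise 1 (O(escrow_audit_trail ⊃ ¬report_deed)) and O(escrow_audit_trail) yields O(¬report_deed).
Premise 3 is O(post_bond ⊃ report_deed); contrapositively O(¬report_deed ⊃ ¬post_bond). Since O(¬report_deed) holds, K gives O(¬post_bond).
Premises 6, 7, 8, 9, 10 do not contribute to this derivation.
Thus O(¬post_bond), which is F(post_bond): post_bond is forbidden.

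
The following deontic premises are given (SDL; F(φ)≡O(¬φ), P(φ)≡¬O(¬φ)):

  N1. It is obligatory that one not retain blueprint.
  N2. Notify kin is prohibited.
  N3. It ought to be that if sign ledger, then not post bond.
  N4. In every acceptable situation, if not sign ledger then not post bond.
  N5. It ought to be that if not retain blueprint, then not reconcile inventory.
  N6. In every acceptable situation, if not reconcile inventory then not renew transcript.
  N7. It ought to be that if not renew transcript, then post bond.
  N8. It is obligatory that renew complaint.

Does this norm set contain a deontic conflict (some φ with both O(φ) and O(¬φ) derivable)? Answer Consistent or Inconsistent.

Inconsistent

Premises 4 and 3 are O(¬sign_ledger → ¬post_bond) and O(sign_ledger → ¬post_bond); every ideal world satisfies ¬sign_ledger or sign_ledger, so in either case ¬post_bond holds — hence O(¬post_bond).
Premise 7 is O(¬renew_transcript → post_bond); contrapositively O(¬post_bond → renew_transcript). Since O(¬post_bond) holds, K gives O(renew_transcript).
Premise 6, O(¬reconcile_inventory → ¬renew_transcript), contraposes to O(renew_transcript → reconcile_inventory); with O(renew_transcript) we get O(reconcile_inventory).
Premise 5, O(¬retain_blueprint → ¬reconcile_inventory), contraposes to O(reconcile_inventory → retain_blueprint); with O(reconcile_inventory) we get O(retain_blueprint).
But premise 1 directly asserts O(¬retain_blueprint).
We now have both O(retain_blueprint) and O(¬retain_blueprint) — retain_blueprint is simultaneously obligatory and forbidden, violating the D-axiom.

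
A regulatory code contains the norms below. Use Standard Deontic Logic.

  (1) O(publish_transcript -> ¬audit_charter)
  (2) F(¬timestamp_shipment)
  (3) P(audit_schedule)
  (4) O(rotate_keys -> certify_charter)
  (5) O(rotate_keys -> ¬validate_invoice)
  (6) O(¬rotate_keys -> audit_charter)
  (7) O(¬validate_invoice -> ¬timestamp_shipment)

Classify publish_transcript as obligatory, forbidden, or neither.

Forbidden

Premise 2, F(¬timestamp_shipment), is equivalent to O(timestamp_shipment).
The contrapositive of premise 7 (O(¬validate_invoice -> ¬timestamp_shipment)) is O(timestamp_shipment -> validate_invoice), and O(timestamp_shipment) is already established, so O(validate_invoice).
Premise 5, O(rotate_keys -> ¬validate_invoice), contraposes to O(validate_invoice -> ¬rotate_keys); with O(validate_invoice) we get O(¬rotate_keys).
With premise 6, O(¬rotate_keys -> audit_charter), the K-axiom yields O(audit_charter).
Premise 1, O(publish_transcript -> ¬audit_charter), contraposes to O(audit_charter -> ¬publish_transcript); with O(audit_charter) we get O(¬publish_transcript).
Premises 3, 4 do not contribute to this derivation.
Thus O(¬publish_transcript), which is F(publish_transcript): publish_transcript is forbidden.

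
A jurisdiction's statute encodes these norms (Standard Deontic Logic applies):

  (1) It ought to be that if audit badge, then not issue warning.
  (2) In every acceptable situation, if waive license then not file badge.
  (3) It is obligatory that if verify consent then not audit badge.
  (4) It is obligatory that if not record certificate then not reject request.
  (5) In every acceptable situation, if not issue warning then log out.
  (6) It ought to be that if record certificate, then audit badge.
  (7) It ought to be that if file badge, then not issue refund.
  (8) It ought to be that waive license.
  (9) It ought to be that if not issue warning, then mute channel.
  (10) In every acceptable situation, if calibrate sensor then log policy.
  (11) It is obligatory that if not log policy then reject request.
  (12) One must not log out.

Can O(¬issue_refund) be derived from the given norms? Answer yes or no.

No

Premise 7 is O(file_badge → ¬issue_refund), but O(file_badge) is not derivable from the premises, so it does not yield O(¬issue_refund).
No other premise forces O(¬issue_refund). An ideal world satisfying every premise can still have ¬issue_refund false, so O(¬issue_refund) is not derivable.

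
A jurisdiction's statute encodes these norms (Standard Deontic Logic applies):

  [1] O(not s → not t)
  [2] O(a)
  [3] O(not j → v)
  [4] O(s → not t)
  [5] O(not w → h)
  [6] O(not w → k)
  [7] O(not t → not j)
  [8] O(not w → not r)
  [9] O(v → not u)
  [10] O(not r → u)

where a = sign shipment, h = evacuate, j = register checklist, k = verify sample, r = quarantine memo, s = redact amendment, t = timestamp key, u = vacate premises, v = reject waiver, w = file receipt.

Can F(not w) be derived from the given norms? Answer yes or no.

Yes

By case analysis on s: premise 4 gives O(s → not t) and premise 1 gives O(not s → not t), so O(not t) either way.
Premise 7 is O(not t → not j); since O(not t), deontic closure gives O(not j).
Premise 3 is O(not j → v); since O(not j), deontic closure gives O(v).
Premise 9 is O(v → not u); since O(v), deontic closure gives O(not u).
The contrapositive of premise 10 (O(not r → u)) is O(not u → r), and O(not u) is already established, so O(r).
Premise 8 is O(not w → not r); contrapositively O(r → w). Since O(r) holds, K gives O(w).
Premises 2, 5, 6 do not contribute to this derivation.
So O(w) holds, i.e. F(not w). The claim follows.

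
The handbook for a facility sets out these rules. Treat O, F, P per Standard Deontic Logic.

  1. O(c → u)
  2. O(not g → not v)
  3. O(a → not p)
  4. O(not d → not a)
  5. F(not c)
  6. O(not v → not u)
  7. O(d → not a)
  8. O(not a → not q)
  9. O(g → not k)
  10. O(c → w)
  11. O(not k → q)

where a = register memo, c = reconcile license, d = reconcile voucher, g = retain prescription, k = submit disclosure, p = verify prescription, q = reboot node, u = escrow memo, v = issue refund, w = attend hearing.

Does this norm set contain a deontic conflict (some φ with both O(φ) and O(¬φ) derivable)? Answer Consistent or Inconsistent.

By case analysis on d: premise 7 gives O(d → not a) and premise 4 gives O(not d → not a), so O(not a) either way.
From O(not a) and premise 8, O(not a → not q), we obtain O(not q).
Premise 11 is O(not k → q); contrapositively O(not q → k). Since O(not q) holds, K gives O(k).
The contrapositive of premise 9 (O(g → not k)) is O(k → not g), and O(k) is already established, so O(not g).
Premise 2 is O(not g → not v); since O(not g), deontic closure gives O(not v).
Premise 6 is O(not v → not u); since O(not v), deontic closure gives O(not u).
The contrapositive of premise 1 (O(c → u)) is O(not u → not c), and O(not u) is already established, so O(not c).
Yet premise 5 is F(not c), i.e. O(c).
We now have both O(not c) and O(c) — c is simultaneously obligatory and forbidden, violating the D-axiom.

Inconsistent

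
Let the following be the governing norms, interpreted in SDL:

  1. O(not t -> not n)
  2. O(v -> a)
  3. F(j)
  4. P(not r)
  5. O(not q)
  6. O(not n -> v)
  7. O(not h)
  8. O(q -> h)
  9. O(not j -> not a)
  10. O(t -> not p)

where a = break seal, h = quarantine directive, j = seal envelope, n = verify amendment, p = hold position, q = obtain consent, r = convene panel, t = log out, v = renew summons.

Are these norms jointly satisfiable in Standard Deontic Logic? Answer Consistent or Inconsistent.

Premise 8 is O(q -> h), but O(q) is not derivable from the premises, so it does not yield O(h).
So O(h) is not derivable, and the apparent clash with O(not h) does not arise.
A world satisfying every obligation exists (e.g. a=false, h=false, j=false, n=true, p=false, q=false, r=false, t=true, v=false); no atom is both obligatory and forbidden, so the set is consistent.

Consistent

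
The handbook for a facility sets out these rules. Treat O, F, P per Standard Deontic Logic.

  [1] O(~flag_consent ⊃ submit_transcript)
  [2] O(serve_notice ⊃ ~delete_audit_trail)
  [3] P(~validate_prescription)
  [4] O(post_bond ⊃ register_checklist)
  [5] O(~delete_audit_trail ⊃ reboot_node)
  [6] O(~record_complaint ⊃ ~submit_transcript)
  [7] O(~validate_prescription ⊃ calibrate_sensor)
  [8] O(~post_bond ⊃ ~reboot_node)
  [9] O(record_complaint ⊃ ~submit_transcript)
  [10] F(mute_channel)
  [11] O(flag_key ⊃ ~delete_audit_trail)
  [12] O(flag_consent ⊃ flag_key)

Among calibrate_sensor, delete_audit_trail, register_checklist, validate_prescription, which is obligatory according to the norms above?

register_checklist

Premises 9 and 6 are O(record_complaint ⊃ ~submit_transcript) and O(~record_complaint ⊃ ~submit_transcript); every ideal world satisfies record_complaint or ~record_complaint, so in either case ~submit_transcript holds — hence O(~submit_transcript).
Premise 1 is O(~flag_consent ⊃ submit_transcript); contrapositively O(~submit_transcript ⊃ flag_consent). Since O(~submit_transcript) holds, K gives O(flag_consent).
With premise 12, O(flag_consent ⊃ flag_key), the K-axiom yields O(flag_key).
Premise 11 is O(flag_key ⊃ ~delete_audit_trail); since O(flag_key), deontic closure gives O(~delete_audit_trail).
Applying K to premise 5 (O(~delete_audit_trail ⊃ reboot_node)) and O(~delete_audit_trail) yields O(reboot_node).
The contrapositive of premise 8 (O(~post_bond ⊃ ~reboot_node)) is O(reboot_node ⊃ post_bond), and O(reboot_node) is already established, so O(post_bond).
From O(post_bond) and premise 4, O(post_bond ⊃ register_checklist), we obtain O(register_checklist).
So O(register_checklist) holds — register_checklist is obligatory. None of the other listed options is made obligatory by any chain of premises.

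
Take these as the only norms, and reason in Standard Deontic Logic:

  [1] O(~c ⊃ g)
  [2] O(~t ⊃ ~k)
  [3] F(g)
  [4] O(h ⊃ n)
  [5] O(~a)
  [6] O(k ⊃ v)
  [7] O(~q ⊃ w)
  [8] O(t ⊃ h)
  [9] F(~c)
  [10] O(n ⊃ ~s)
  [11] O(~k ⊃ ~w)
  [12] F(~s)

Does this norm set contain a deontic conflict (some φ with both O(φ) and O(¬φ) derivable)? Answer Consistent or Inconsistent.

Premise 1 is O(~c ⊃ g), but O(~c) is not derivable from the premises, so it does not yield O(g).
So O(g) is not derivable, and the apparent clash with O(~g) does not arise.
A world satisfying every obligation exists (e.g. a=false, c=true, g=false, h=false, k=false, n=false, q=true, s=true, t=false, v=false, w=false); no atom is both obligatory and forbidden, so the set is consistent.

Consistent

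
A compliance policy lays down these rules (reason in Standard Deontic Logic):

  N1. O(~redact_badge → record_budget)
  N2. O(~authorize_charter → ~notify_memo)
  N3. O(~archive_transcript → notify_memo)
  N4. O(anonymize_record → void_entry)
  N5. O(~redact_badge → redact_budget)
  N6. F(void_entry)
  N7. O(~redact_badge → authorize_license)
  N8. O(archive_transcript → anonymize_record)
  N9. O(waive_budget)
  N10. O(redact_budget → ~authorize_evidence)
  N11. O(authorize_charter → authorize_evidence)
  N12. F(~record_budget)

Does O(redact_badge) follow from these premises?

Premise 6, F(void_entry), is equivalent to O(~void_entry).
Premise 4, O(anonymize_record → void_entry), contraposes to O(~void_entry → ~anonymize_record); with O(~void_entry) we get O(~anonymize_record).
The contrapositive of premise 8 (O(archive_transcript → anonymize_record)) is O(~anonymize_record → ~archive_transcript), and O(~anonymize_record) is already established, so O(~archive_transcript).
Applying K to premise 3 (O(~archive_transcript → notify_memo)) and O(~archive_transcript) yields O(notify_memo).
Premise 2 is O(~authorize_charter → ~notify_memo); contrapositively O(notify_memo → authorize_charter). Since O(notify_memo) holds, K gives O(authorize_charter).
Premise 11 is O(authorize_charter → authorize_evidence); since O(authorize_charter), deontic closure gives O(authorize_evidence).
Premise 10 is O(redact_budget → ~authorize_evidence); contrapositively O(authorize_evidence → ~redact_budget). Since O(authorize_evidence) holds, K gives O(~redact_budget).
The contrapositive of premise 5 (O(~redact_badge → redact_budget)) is O(~redact_budget → redact_badge), and O(~redact_budget) is already established, so O(redact_badge).
Premises 1, 7, 9, 12 do not contribute to this derivation.
So O(redact_badge) follows.

Yes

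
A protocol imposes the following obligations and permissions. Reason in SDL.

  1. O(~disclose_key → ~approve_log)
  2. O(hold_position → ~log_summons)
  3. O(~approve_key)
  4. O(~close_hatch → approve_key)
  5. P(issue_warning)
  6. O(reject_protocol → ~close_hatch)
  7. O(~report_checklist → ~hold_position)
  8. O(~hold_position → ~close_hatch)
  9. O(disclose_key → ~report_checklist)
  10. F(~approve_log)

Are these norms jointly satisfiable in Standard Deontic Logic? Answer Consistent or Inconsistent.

Premise 10, F(~approve_log), is equivalent to O(approve_log).
The contrapositive of premise 1 (O(~disclose_key → ~approve_log)) is O(approve_log → disclose_key), and O(approve_log) is already established, so O(disclose_key).
From O(disclose_key) and premise 9, O(disclose_key → ~report_checklist), we obtain O(~report_checklist).
With premise 7, O(~report_checklist → ~hold_position), the K-axiom yields O(~hold_position).
Premise 8 is O(~hold_position → ~close_hatch); since O(~hold_position), deontic closure gives O(~close_hatch).
From O(~close_hatch) and premise 4, O(~close_hatch → approve_key), we obtain O(approve_key).
But premise 3 directly asserts O(~approve_key).
We now have both O(approve_key) and O(~approve_key) — approve_key is simultaneously obligatory and forbidden, violating the D-axiom.

Inconsistent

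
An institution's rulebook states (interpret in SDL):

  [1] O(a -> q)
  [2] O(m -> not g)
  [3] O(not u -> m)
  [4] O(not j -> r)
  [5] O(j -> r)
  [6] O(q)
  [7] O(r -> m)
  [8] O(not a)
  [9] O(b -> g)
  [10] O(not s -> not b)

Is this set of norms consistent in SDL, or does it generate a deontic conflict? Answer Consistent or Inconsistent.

Consistent

Premise 1 is O(a -> q); even if O(q) held, inferring O(a) would be affirming the consequent — invalid.
So O(a) is not derivable, and the apparent clash with O(not a) does not arise.
A world satisfying every obligation exists (e.g. a=false, b=false, g=false, j=false, m=true, q=true, r=true, s=false, u=false); no atom is both obligatory and forbidden, so the set is consistent.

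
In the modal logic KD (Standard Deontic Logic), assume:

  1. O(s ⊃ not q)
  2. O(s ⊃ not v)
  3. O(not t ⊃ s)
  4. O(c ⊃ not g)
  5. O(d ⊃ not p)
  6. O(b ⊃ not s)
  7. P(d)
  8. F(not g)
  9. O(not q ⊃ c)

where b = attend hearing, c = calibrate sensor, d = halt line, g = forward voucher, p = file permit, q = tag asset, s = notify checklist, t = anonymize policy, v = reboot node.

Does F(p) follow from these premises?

No

Premise 5 is O(d ⊃ not p), but O(d) is not derivable from the premises (the permission P(d) asserts only not O(not d), not O(d)), so it does not yield O(not p).
No other premise forces O(not p). An ideal world satisfying every premise can still have p true, so F(p) is not derivable.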